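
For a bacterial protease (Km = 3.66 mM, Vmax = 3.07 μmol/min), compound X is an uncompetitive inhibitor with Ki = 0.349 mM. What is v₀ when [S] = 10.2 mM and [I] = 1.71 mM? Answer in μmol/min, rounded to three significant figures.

α = 1 + [I]/Ki = 1 + 1.71/0.349 = 5.900.
For an uncompetitive inhibitor, both parameters are divided by α, giving Vmax/α and Km/α: Km,app = 0.620 mM, Vmax,app = 0.520 μmol/min.
v = Vmax,app·[S]/(Km,app + [S]) = 0.520 × 10.2/(0.620 + 10.2) = 0.491 μmol/min.

0.491 μmol/min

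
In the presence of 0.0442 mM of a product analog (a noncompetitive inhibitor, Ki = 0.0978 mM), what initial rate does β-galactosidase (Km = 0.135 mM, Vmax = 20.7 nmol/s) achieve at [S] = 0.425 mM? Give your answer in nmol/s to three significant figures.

10.8 nmol/s

With α = 1 + [I]/Ki = 1 + 0.0442/0.0978 = 1.452, the noncompetitive rate law is v = (Vmax/α)·[S] / (Km + [S]).
v = (20.7/1.452)×0.425 / (0.135 + 0.425) = 6.059/0.5600 = 10.8 nmol/s.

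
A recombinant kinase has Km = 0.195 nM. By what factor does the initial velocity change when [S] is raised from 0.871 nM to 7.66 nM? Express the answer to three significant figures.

Since Vmax cancels, v₂/v₁ = [S]₂(Km+[S]₁) / [S]₁(Km+[S]₂).
= 7.66×(0.195+0.871) / (0.871×(0.195+7.66)) = 8.166/6.842 = 1.19.

1.19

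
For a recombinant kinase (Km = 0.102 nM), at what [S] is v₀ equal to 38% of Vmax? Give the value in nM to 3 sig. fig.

v/Vmax = [S]/(Km+[S]) = 0.38, so [S] = Km·0.38/(1 − 0.38) = 0.102 × 0.6129.
[S] = 0.0625 nM.

0.0625 nM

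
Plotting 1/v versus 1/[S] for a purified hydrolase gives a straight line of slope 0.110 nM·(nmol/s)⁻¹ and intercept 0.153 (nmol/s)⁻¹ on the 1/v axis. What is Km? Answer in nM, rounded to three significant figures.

y-intercept = 1/Vmax ⇒ Vmax = 6.54 nmol/s; slope = Km/Vmax ⇒ Km = slope × Vmax.
Km = 0.110 × 6.54 = 0.719 nM.

0.719 nM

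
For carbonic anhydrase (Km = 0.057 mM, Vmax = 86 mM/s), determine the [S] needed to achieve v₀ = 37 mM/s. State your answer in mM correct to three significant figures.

0.0430 mM

The required fractional saturation is v/Vmax = 37/86 = 0.4302.
Then [S]/(Km+[S]) = 0.4302 ⇒ [S] = 0.057 × 0.4302/(1 − 0.4302) = 0.0430 mM.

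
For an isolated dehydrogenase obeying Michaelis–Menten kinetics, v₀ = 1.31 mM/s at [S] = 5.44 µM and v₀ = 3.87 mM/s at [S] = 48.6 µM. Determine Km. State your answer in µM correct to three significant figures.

15.9 µM

In reciprocal form, 1/v = (Km/Vmax)·(1/[S]) + 1/Vmax. The two points give (1/[S], 1/v) = (0.1838, 0.7634) and (0.02058, 0.2584).
Slope = (0.7634 − 0.2584)/(0.1838 − 0.02058) = 3.093; intercept = 0.7634 − 3.093×0.1838 = 0.1948.
Vmax = 1/intercept = 5.13 mM/s; Km = slope × Vmax = 3.093 × 5.13 = 15.9 µM.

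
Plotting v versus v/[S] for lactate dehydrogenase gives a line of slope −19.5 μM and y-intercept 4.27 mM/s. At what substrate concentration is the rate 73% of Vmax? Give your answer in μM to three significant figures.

The Eadie–Hofstee slope gives Km = 19.5 μM (slope = −Km).
v/Vmax = [S]/(Km+[S]) = 0.73 ⇒ [S] = Km·0.73/(1−0.73) = 19.5 × 2.704 = 52.7 μM.

52.7 μM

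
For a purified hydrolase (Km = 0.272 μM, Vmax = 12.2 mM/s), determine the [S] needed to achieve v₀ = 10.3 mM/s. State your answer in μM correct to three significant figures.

1.47 μM

The required fractional saturation is v/Vmax = 10.3/12.2 = 0.8443.
Then [S]/(Km+[S]) = 0.8443 ⇒ [S] = 0.272 × 0.8443/(1 − 0.8443) = 1.47 μM.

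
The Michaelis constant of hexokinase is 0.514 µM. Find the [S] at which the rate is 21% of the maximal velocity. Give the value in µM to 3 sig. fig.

v/Vmax = [S]/(Km+[S]) = 0.21, so [S] = Km·0.21/(1 − 0.21) = 0.514 × 0.2658.
[S] = 0.137 µM.

0.137 µM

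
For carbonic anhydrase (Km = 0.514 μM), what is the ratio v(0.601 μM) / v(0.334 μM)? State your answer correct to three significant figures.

Since Vmax cancels, v₂/v₁ = [S]₂(Km+[S]₁) / [S]₁(Km+[S]₂).
= 0.601×(0.514+0.334) / (0.334×(0.514+0.601)) = 0.5096/0.3724 = 1.37.

1.37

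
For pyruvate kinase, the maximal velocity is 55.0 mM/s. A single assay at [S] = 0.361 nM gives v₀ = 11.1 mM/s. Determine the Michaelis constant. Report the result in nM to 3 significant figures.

From v = Vmax[S]/(Km+[S]), Km = [S](Vmax − v)/v.
Km = 0.361 × (55.0 − 11.1) / 11.1 = 15.85/11.1 = 1.43 nM.

1.43 nM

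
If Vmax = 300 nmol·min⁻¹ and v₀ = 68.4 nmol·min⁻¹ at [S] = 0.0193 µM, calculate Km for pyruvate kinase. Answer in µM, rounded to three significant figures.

0.0653 µM

v/Vmax = 68.4/300 = 0.2280 = [S]/(Km+[S]).
So Km + [S] = [S]/0.2280 = 0.08465 µM, giving Km = 0.08465 − 0.0193 = 0.0653 µM.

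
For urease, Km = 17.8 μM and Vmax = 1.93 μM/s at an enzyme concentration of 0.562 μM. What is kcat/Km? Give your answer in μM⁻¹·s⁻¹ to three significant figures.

0.193 μM⁻¹·s⁻¹

kcat = Vmax/[E]total = 1.93/0.562 = 3.43 s⁻¹.
kcat/Km = 3.43/17.8 = 0.193 μM⁻¹·s⁻¹.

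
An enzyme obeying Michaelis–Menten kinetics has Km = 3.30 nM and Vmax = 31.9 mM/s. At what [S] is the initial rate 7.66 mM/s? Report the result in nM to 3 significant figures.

The required fractional saturation is v/Vmax = 7.66/31.9 = 0.2401.
Then [S]/(Km+[S]) = 0.2401 ⇒ [S] = 3.30 × 0.2401/(1 − 0.2401) = 1.04 nM.

1.04 nM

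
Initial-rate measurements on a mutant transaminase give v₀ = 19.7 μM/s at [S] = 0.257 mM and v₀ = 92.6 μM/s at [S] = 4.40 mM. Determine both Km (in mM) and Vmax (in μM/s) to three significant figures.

Km = 1.31 mM; Vmax = 120 μM/s

In reciprocal form, 1/v = (Km/Vmax)·(1/[S]) + 1/Vmax. The two points give (1/[S], 1/v) = (3.891, 0.05076) and (0.2273, 0.01080).
Slope = (0.05076 − 0.01080)/(3.891 − 0.2273) = 0.01091; intercept = 0.05076 − 0.01091×3.891 = 0.008320.
Vmax = 1/intercept = 120 μM/s; Km = slope × Vmax = 0.01091 × 120 = 1.31 mM.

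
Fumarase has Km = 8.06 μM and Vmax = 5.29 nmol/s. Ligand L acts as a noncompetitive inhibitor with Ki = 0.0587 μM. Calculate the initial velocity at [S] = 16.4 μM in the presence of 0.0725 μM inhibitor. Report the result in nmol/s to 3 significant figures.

With α = 1 + [I]/Ki = 1 + 0.0725/0.0587 = 2.235, the noncompetitive rate law is v = (Vmax/α)·[S] / (Km + [S]).
v = (5.29/2.235)×16.4 / (8.06 + 16.4) = 38.82/24.46 = 1.59 nmol/s.

1.59 nmol/s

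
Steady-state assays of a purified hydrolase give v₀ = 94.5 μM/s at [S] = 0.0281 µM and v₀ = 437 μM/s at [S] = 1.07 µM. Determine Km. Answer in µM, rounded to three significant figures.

0.116 µM

In reciprocal form, 1/v = (Km/Vmax)·(1/[S]) + 1/Vmax. The two points give (1/[S], 1/v) = (35.59, 0.01058) and (0.9346, 0.002288).
Slope = (0.01058 − 0.002288)/(35.59 − 0.9346) = 0.0002393; intercept = 0.01058 − 0.0002393×35.59 = 0.002065.
Vmax = 1/intercept = 484 μM/s; Km = slope × Vmax = 0.0002393 × 484 = 0.116 µM.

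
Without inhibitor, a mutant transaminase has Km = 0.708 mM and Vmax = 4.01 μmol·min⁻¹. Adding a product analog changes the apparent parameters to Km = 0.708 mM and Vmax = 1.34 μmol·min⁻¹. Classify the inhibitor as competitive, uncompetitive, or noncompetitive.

noncompetitive

Vmax decreases (4.01 → 1.34 μmol·min⁻¹) while Km is unchanged — pure noncompetitive inhibition.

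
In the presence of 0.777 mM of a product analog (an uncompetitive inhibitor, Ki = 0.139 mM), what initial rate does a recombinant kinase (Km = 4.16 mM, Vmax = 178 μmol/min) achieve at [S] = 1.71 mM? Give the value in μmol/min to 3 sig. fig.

19.7 μmol/min

α = 1 + [I]/Ki = 1 + 0.777/0.139 = 6.590.
For an uncompetitive inhibitor, both parameters are divided by α, giving Vmax/α and Km/α: Km,app = 0.631 mM, Vmax,app = 27.0 μmol/min.
v = Vmax,app·[S]/(Km,app + [S]) = 27.0 × 1.71/(0.631 + 1.71) = 19.7 μmol/min.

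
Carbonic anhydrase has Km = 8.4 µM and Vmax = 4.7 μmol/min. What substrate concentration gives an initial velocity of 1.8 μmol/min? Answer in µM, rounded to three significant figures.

Rearranging v = Vmax[S]/(Km+[S]) gives [S] = Km·v/(Vmax − v).
[S] = 8.4 × 1.8 / (4.7 − 1.8) = 15.12/2.900 = 5.21 µM.

5.21 µM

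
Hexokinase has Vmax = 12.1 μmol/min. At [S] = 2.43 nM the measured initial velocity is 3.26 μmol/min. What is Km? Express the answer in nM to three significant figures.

6.59 nM

v/Vmax = 3.26/12.1 = 0.2694 = [S]/(Km+[S]).
So Km + [S] = [S]/0.2694 = 9.019 nM, giving Km = 9.019 − 2.43 = 6.59 nM.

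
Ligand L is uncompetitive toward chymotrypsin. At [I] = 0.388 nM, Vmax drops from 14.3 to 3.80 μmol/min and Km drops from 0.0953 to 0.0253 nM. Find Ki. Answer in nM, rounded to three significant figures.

Uncompetitive: Vmax,app = Vmax/α (and Km,app = Km/α) with α = 1 + [I]/Ki.
α = Vmax/Vmax,app = 14.3/3.80 = 3.763.
Since α = 1 + [I]/Ki, [I]/Ki = 3.763 − 1 = 2.763 and Ki = 0.388/2.763 = 0.140 nM.

0.140 nM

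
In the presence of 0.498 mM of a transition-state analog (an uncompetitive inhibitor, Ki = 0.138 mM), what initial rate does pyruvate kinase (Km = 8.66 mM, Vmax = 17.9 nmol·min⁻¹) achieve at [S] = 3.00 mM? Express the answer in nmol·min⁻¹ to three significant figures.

With α = 1 + [I]/Ki = 1 + 0.498/0.138 = 4.609, the uncompetitive rate law is v = (Vmax/α)·[S] / (Km/α + [S]).
v = (17.9/4.609)×3.00 / (8.66/4.609 + 3.00) = 11.65/4.879 = 2.39 nmol·min⁻¹.

2.39 nmol·min⁻¹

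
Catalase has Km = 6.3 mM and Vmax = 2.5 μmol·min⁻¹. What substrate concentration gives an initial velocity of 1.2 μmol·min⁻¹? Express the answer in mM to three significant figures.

5.82 mM

The required fractional saturation is v/Vmax = 1.2/2.5 = 0.4800.
Then [S]/(Km+[S]) = 0.4800 ⇒ [S] = 6.3 × 0.4800/(1 − 0.4800) = 5.82 mM.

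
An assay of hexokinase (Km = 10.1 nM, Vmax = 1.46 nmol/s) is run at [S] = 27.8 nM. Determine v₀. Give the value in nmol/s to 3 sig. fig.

1.07 nmol/s

[S]/(Km+[S]) = 27.8/37.90 = 0.7335, the fractional saturation.
v = 0.7335 × Vmax = 0.7335 × 1.46 = 1.07 nmol/s.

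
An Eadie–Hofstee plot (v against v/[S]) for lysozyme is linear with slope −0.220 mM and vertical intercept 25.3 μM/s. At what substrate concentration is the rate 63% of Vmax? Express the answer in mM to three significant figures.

The Eadie–Hofstee slope gives Km = 0.220 mM (slope = −Km).
v/Vmax = [S]/(Km+[S]) = 0.63 ⇒ [S] = Km·0.63/(1−0.63) = 0.220 × 1.703 = 0.375 mM.

0.375 mM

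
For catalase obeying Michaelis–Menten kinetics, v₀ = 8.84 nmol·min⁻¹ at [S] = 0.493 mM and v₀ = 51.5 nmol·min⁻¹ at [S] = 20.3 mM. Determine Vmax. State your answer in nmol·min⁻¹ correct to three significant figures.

58.5 nmol·min⁻¹

From v = Vmax[S]/(Km+[S]), each point gives Vmax = v(Km+[S])/[S].
Equating: 8.84(Km+0.493)/0.493 = 51.5(Km+20.3)/20.3.
17.93·Km + 8.84 = 2.537·Km + 51.5, so (17.93 − 2.537)·Km = 51.5 − 8.84.
Km = 42.66/15.39 = 2.77 mM; then Vmax = 8.84(2.77+0.493)/0.493 = 58.5 nmol·min⁻¹.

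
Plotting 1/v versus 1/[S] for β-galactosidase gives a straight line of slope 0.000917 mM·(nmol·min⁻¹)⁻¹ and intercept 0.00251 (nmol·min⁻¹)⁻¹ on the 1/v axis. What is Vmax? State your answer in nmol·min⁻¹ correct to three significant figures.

The y-intercept of a Lineweaver–Burk plot equals 1/Vmax, so Vmax = 1/0.00251 = 398 nmol·min⁻¹.

398 nmol·min⁻¹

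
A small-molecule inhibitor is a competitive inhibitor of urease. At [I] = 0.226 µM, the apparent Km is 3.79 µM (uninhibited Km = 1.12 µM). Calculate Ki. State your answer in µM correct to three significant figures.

Competitive: Km,app = α·Km with α = 1 + [I]/Ki.
α = Km,app/Km = 3.79/1.12 = 3.384.
Since α = 1 + [I]/Ki, [I]/Ki = 3.384 − 1 = 2.384 and Ki = 0.226/2.384 = 0.0948 µM.

0.0948 µM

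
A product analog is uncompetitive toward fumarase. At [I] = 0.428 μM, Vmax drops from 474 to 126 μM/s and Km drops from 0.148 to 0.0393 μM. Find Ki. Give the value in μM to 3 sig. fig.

0.155 μM

Uncompetitive: Vmax,app = Vmax/α (and Km,app = Km/α) with α = 1 + [I]/Ki.
α = Vmax/Vmax,app = 474/126 = 3.762.
Ki = [I]/(α − 1) = 0.428/2.762 = 0.155 μM.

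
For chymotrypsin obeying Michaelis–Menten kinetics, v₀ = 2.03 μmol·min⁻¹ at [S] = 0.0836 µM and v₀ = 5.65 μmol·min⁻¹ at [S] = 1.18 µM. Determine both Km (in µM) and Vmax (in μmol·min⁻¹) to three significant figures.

Km = 0.186 µM; Vmax = 6.54 μmol·min⁻¹

From v = Vmax[S]/(Km+[S]), each point gives Vmax = v(Km+[S])/[S].
Equating: 2.03(Km+0.0836)/0.0836 = 5.65(Km+1.18)/1.18.
24.28·Km + 2.03 = 4.788·Km + 5.65, so (24.28 − 4.788)·Km = 5.65 − 2.03.
Km = 3.620/19.49 = 0.186 µM; then Vmax = 2.03(0.186+0.0836)/0.0836 = 6.54 μmol·min⁻¹.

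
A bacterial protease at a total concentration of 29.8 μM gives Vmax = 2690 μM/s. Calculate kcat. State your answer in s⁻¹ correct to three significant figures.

kcat = Vmax/[E]total = 2690 μM/s / 29.8 μM = 90.3 s⁻¹.

90.3 s⁻¹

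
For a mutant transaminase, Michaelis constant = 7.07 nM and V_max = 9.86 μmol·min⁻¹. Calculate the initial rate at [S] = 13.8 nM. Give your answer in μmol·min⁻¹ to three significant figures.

6.52 μmol·min⁻¹

[S]/(Km+[S]) = 13.8/20.87 = 0.6612, the fractional saturation.
v = 0.6612 × Vmax = 0.6612 × 9.86 = 6.52 μmol·min⁻¹.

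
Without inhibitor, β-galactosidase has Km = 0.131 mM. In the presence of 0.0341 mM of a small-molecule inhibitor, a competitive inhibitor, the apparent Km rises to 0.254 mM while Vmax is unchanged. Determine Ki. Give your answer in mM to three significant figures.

Competitive: Km,app = α·Km with α = 1 + [I]/Ki.
α = Km,app/Km = 0.254/0.131 = 1.939.
Since α = 1 + [I]/Ki, [I]/Ki = 1.939 − 1 = 0.9389 and Ki = 0.0341/0.9389 = 0.0363 mM.

0.0363 mM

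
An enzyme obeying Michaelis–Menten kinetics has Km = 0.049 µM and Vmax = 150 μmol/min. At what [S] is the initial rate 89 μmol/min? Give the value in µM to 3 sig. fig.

0.0715 µM

The required fractional saturation is v/Vmax = 89/150 = 0.5933.
Then [S]/(Km+[S]) = 0.5933 ⇒ [S] = 0.049 × 0.5933/(1 − 0.5933) = 0.0715 µM.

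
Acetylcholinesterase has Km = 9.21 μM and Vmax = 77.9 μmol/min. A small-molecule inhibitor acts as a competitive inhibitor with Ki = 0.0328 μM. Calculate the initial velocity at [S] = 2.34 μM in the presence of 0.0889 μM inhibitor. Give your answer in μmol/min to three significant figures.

4.99 μmol/min

α = 1 + [I]/Ki = 1 + 0.0889/0.0328 = 3.710.
For a competitive inhibitor, Vmax is unchanged and the apparent Km becomes α·Km: Km,app = 34.2 μM, Vmax,app = 77.9 μmol/min.
v = Vmax,app·[S]/(Km,app + [S]) = 77.9 × 2.34/(34.2 + 2.34) = 4.99 μmol/min.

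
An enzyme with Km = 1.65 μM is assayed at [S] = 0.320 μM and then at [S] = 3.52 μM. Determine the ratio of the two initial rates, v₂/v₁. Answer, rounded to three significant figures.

4.19

The fractional saturations are [S]/(Km+[S]) = 0.320/1.970 = 0.1624 and 3.52/5.170 = 0.6809.
v₂/v₁ is just their ratio: 0.6809/0.1624 = 4.19.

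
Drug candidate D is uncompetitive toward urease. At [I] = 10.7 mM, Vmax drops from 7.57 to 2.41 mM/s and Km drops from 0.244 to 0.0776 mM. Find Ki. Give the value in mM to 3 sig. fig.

Uncompetitive: Vmax,app = Vmax/α (and Km,app = Km/α) with α = 1 + [I]/Ki.
α = Vmax/Vmax,app = 7.57/2.41 = 3.141.
Ki = [I]/(α − 1) = 10.7/2.141 = 5.00 mM.

5.00 mM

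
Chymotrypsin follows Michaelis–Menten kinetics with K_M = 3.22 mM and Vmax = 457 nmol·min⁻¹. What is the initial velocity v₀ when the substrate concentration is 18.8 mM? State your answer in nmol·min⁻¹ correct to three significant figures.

390 nmol·min⁻¹

v = Vmax·[S]/(Km + [S]) = 457 × 18.8 / (3.22 + 18.8)
  = 8592 / 22.02 = 390 nmol·min⁻¹.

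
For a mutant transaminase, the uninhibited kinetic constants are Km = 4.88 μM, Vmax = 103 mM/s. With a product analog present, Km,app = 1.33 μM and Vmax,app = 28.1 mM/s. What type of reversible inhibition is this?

uncompetitive

Both Km and Vmax decrease by the same factor (~3.66-fold) — characteristic of uncompetitive inhibition.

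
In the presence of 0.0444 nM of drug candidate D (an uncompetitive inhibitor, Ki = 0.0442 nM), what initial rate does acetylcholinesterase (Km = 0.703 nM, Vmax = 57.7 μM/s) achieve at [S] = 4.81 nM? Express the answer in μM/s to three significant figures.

α = 1 + [I]/Ki = 1 + 0.0444/0.0442 = 2.005.
For an uncompetitive inhibitor, both parameters are divided by α, giving Vmax/α and Km/α: Km,app = 0.351 nM, Vmax,app = 28.8 μM/s.
v = Vmax,app·[S]/(Km,app + [S]) = 28.8 × 4.81/(0.351 + 4.81) = 26.8 μM/s.

26.8 μM/s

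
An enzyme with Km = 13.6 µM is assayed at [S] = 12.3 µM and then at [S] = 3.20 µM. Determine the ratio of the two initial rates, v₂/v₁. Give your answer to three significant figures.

Since Vmax cancels, v₂/v₁ = [S]₂(Km+[S]₁) / [S]₁(Km+[S]₂).
= 3.20×(13.6+12.3) / (12.3×(13.6+3.20)) = 82.88/206.6 = 0.401.

0.401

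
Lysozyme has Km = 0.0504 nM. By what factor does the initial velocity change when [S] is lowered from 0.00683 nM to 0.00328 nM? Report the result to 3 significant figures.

0.512

The fractional saturations are [S]/(Km+[S]) = 0.00683/0.05723 = 0.1193 and 0.00328/0.05368 = 0.06110.
v₂/v₁ is just their ratio: 0.06110/0.1193 = 0.512.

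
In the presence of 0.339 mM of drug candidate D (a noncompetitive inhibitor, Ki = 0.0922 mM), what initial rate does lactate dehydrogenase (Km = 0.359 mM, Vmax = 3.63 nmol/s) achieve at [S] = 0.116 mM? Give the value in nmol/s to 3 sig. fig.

0.190 nmol/s

α = 1 + [I]/Ki = 1 + 0.339/0.0922 = 4.677.
For a noncompetitive inhibitor, Vmax is reduced to Vmax/α while Km is unchanged: Km,app = 0.359 mM, Vmax,app = 0.776 nmol/s.
v = Vmax,app·[S]/(Km,app + [S]) = 0.776 × 0.116/(0.359 + 0.116) = 0.190 nmol/s.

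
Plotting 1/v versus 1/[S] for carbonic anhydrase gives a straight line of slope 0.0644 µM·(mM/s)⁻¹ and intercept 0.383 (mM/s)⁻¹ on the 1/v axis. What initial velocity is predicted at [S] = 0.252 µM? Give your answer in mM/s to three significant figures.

The y-intercept is 1/Vmax, so Vmax = 1/0.383 = 2.61 mM/s.
The slope is Km/Vmax, so Km = 0.0644 × 2.61 = 0.168 µM.
Then v = 2.61 × 0.252/(0.168 + 0.252) = 1.57 mM/s.

1.57 mM/s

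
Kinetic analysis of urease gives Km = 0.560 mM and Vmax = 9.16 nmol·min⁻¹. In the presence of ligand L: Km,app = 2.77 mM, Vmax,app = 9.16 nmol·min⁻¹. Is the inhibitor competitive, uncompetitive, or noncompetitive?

competitive

Km increases (0.560 → 2.77 mM) while Vmax is unchanged — the hallmark of competitive inhibition.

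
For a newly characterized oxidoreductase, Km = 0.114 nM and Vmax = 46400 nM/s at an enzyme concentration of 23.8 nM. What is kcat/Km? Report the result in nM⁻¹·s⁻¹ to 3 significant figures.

17100 nM⁻¹·s⁻¹

kcat = Vmax/[E]total = 46400/23.8 = 1950 s⁻¹.
kcat/Km = 1950/0.114 = 17100 nM⁻¹·s⁻¹.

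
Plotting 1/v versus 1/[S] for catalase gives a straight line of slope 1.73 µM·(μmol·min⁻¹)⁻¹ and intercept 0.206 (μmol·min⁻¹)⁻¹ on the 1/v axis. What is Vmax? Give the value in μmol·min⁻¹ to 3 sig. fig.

The y-intercept of a Lineweaver–Burk plot equals 1/Vmax, so Vmax = 1/0.206 = 4.85 μmol·min⁻¹.

4.85 μmol·min⁻¹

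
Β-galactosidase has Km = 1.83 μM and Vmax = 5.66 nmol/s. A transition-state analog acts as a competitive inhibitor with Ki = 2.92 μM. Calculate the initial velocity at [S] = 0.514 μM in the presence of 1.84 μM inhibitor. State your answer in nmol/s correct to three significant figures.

With α = 1 + [I]/Ki = 1 + 1.84/2.92 = 1.630, the competitive rate law is v = Vmax[S] / (αKm + [S]).
v = 5.66×0.514 / (1.630×1.83 + 0.514) = 2.909/3.497 = 0.832 nmol/s.

0.832 nmol/s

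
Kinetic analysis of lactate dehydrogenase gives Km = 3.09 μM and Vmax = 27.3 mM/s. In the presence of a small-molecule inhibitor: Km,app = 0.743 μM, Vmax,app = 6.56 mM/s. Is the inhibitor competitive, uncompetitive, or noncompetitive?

uncompetitive

Both Km and Vmax decrease by the same factor (~4.16-fold) — characteristic of uncompetitive inhibition.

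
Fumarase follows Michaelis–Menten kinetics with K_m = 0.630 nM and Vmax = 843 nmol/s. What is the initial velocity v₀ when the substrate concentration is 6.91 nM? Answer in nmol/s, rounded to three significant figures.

v = Vmax·[S]/(Km + [S]) = 843 × 6.91 / (0.630 + 6.91)
  = 5825 / 7.540 = 773 nmol/s.

773 nmol/s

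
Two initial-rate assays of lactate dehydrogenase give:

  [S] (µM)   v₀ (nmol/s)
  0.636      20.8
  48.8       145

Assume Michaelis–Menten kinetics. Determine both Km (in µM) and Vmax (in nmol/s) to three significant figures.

Km = 4.18 µM; Vmax = 157 nmol/s

From v = Vmax[S]/(Km+[S]), each point gives Vmax = v(Km+[S])/[S].
Equating: 20.8(Km+0.636)/0.636 = 145(Km+48.8)/48.8.
32.70·Km + 20.8 = 2.971·Km + 145, so (32.70 − 2.971)·Km = 145 − 20.8.
Km = 124.2/29.73 = 4.18 µM; then Vmax = 20.8(4.18+0.636)/0.636 = 157 nmol/s.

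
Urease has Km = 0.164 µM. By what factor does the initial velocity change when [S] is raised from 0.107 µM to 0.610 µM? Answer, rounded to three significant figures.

Since Vmax cancels, v₂/v₁ = [S]₂(Km+[S]₁) / [S]₁(Km+[S]₂).
= 0.610×(0.164+0.107) / (0.107×(0.164+0.610)) = 0.1653/0.08282 = 2.00.

2.00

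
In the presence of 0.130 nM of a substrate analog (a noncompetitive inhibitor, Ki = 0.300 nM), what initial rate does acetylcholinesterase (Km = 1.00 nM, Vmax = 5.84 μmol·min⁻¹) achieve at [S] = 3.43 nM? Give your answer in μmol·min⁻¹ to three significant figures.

With α = 1 + [I]/Ki = 1 + 0.130/0.300 = 1.433, the noncompetitive rate law is v = (Vmax/α)·[S] / (Km + [S]).
v = (5.84/1.433)×3.43 / (1.00 + 3.43) = 13.98/4.430 = 3.15 μmol·min⁻¹.

3.15 μmol·min⁻¹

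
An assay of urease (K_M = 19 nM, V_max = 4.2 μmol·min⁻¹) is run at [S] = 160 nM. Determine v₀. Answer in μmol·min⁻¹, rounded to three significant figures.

3.75 μmol·min⁻¹

v = Vmax·[S]/(Km + [S]) = 4.2 × 160 / (19 + 160)
  = 672.0 / 179.0 = 3.75 μmol·min⁻¹.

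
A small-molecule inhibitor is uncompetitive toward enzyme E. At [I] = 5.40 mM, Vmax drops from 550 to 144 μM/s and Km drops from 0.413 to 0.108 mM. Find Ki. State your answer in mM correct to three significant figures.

1.92 mM

Uncompetitive: Vmax,app = Vmax/α (and Km,app = Km/α) with α = 1 + [I]/Ki.
α = Vmax/Vmax,app = 550/144 = 3.819.
Ki = [I]/(α − 1) = 5.40/2.819 = 1.92 mM.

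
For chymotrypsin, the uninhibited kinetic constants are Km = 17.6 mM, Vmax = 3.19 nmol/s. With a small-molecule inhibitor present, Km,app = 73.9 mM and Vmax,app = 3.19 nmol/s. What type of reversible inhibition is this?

competitive

Km increases (17.6 → 73.9 mM) while Vmax is unchanged — the hallmark of competitive inhibition.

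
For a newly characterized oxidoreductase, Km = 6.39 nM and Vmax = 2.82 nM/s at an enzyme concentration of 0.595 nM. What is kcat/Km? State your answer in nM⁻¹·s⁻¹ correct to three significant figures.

0.742 nM⁻¹·s⁻¹

kcat = Vmax/[E]total = 2.82/0.595 = 4.74 s⁻¹.
kcat/Km = 4.74/6.39 = 0.742 nM⁻¹·s⁻¹.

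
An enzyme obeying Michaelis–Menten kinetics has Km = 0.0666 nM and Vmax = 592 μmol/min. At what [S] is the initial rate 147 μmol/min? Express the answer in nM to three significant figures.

Rearranging v = Vmax[S]/(Km+[S]) gives [S] = Km·v/(Vmax − v).
[S] = 0.0666 × 147 / (592 − 147) = 9.790/445.0 = 0.0220 nM.

0.0220 nM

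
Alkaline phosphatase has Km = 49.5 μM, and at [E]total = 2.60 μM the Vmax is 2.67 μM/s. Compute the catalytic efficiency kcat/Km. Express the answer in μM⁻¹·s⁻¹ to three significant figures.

kcat = Vmax/[E]total = 2.67/2.60 = 1.03 s⁻¹.
kcat/Km = 1.03/49.5 = 0.0207 μM⁻¹·s⁻¹.

0.0207 μM⁻¹·s⁻¹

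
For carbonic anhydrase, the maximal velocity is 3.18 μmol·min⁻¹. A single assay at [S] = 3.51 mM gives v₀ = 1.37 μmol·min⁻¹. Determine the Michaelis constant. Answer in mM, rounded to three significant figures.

4.64 mM

v/Vmax = 1.37/3.18 = 0.4308 = [S]/(Km+[S]).
So Km + [S] = [S]/0.4308 = 8.147 mM, giving Km = 8.147 − 3.51 = 4.64 mM.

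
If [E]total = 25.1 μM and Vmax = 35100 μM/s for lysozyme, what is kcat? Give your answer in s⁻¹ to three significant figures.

1400 s⁻¹

kcat = Vmax/[E]total = 35100 μM/s / 25.1 μM = 1400 s⁻¹.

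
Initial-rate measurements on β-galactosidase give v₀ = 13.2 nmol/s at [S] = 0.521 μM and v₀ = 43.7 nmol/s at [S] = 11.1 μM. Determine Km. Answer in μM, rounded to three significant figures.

1.43 μM

From v = Vmax[S]/(Km+[S]), each point gives Vmax = v(Km+[S])/[S].
Equating: 13.2(Km+0.521)/0.521 = 43.7(Km+11.1)/11.1.
25.34·Km + 13.2 = 3.937·Km + 43.7, so (25.34 − 3.937)·Km = 43.7 − 13.2.
Km = 30.50/21.40 = 1.43 μM; then Vmax = 13.2(1.43+0.521)/0.521 = 49.3 nmol/s.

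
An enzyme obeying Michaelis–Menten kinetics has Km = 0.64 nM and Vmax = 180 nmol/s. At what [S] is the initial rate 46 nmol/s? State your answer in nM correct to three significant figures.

The required fractional saturation is v/Vmax = 46/180 = 0.2556.
Then [S]/(Km+[S]) = 0.2556 ⇒ [S] = 0.64 × 0.2556/(1 − 0.2556) = 0.220 nM.

0.220 nM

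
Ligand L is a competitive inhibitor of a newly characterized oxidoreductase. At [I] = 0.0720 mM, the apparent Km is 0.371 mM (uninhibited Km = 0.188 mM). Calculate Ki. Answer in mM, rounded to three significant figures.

Competitive: Km,app = α·Km with α = 1 + [I]/Ki.
α = Km,app/Km = 0.371/0.188 = 1.973.
Since α = 1 + [I]/Ki, [I]/Ki = 1.973 − 1 = 0.9734 and Ki = 0.0720/0.9734 = 0.0740 mM.

0.0740 mM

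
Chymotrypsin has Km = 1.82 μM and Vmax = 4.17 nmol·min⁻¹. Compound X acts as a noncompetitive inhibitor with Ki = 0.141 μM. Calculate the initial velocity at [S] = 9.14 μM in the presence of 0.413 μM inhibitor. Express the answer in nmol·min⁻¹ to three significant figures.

0.885 nmol·min⁻¹

With α = 1 + [I]/Ki = 1 + 0.413/0.141 = 3.929, the noncompetitive rate law is v = (Vmax/α)·[S] / (Km + [S]).
v = (4.17/3.929)×9.14 / (1.82 + 9.14) = 9.700/10.96 = 0.885 nmol·min⁻¹.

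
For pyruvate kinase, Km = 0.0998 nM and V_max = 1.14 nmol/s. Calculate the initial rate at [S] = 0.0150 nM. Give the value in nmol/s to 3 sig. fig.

v = Vmax·[S]/(Km + [S]) = 1.14 × 0.0150 / (0.0998 + 0.0150)
  = 0.01710 / 0.1148 = 0.149 nmol/s.

0.149 nmol/s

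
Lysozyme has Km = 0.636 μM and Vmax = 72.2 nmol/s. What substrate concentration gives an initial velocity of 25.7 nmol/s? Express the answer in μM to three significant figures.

0.352 μM

The required fractional saturation is v/Vmax = 25.7/72.2 = 0.3560.
Then [S]/(Km+[S]) = 0.3560 ⇒ [S] = 0.636 × 0.3560/(1 − 0.3560) = 0.352 μM.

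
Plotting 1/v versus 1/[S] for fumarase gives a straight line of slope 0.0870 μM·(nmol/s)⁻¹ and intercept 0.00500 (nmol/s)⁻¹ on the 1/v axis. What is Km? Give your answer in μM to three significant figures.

17.4 μM

y-intercept = 1/Vmax ⇒ Vmax = 200 nmol/s; slope = Km/Vmax ⇒ Km = slope × Vmax.
Km = 0.0870 × 200 = 17.4 μM.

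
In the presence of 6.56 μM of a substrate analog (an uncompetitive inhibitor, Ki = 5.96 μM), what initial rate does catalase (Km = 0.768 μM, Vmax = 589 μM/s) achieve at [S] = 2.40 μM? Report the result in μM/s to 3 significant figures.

α = 1 + [I]/Ki = 1 + 6.56/5.96 = 2.101.
For an uncompetitive inhibitor, both parameters are divided by α, giving Vmax/α and Km/α: Km,app = 0.366 μM, Vmax,app = 280 μM/s.
v = Vmax,app·[S]/(Km,app + [S]) = 280 × 2.40/(0.366 + 2.40) = 243 μM/s.

243 μM/s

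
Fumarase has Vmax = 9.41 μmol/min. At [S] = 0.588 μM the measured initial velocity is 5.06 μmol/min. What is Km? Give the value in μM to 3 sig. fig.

0.505 μM

v/Vmax = 5.06/9.41 = 0.5377 = [S]/(Km+[S]).
So Km + [S] = [S]/0.5377 = 1.093 μM, giving Km = 1.093 − 0.588 = 0.505 μM.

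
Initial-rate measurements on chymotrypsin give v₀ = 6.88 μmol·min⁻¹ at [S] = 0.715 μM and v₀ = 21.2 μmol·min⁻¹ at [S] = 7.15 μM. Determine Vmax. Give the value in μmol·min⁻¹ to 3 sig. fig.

27.6 μmol·min⁻¹

From v = Vmax[S]/(Km+[S]), each point gives Vmax = v(Km+[S])/[S].
Equating: 6.88(Km+0.715)/0.715 = 21.2(Km+7.15)/7.15.
9.622·Km + 6.88 = 2.965·Km + 21.2, so (9.622 − 2.965)·Km = 21.2 − 6.88.
Km = 14.32/6.657 = 2.15 μM; then Vmax = 6.88(2.15+0.715)/0.715 = 27.6 μmol·min⁻¹.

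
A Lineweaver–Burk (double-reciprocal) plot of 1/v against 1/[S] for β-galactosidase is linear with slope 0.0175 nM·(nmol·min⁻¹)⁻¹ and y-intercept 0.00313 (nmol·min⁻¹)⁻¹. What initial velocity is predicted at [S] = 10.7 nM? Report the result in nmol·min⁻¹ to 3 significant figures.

210 nmol·min⁻¹

The y-intercept is 1/Vmax, so Vmax = 1/0.00313 = 319 nmol·min⁻¹.
The slope is Km/Vmax, so Km = 0.0175 × 319 = 5.59 nM.
Then v = 319 × 10.7/(5.59 + 10.7) = 210 nmol·min⁻¹.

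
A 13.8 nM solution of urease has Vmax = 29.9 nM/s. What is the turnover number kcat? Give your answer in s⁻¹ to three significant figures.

kcat = Vmax/[E]total = 29.9 nM/s / 13.8 nM = 2.17 s⁻¹.

2.17 s⁻¹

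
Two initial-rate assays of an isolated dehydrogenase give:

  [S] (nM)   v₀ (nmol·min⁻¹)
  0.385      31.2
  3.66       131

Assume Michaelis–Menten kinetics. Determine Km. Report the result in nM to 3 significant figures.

In reciprocal form, 1/v = (Km/Vmax)·(1/[S]) + 1/Vmax. The two points give (1/[S], 1/v) = (2.597, 0.03205) and (0.2732, 0.007634).
Slope = (0.03205 − 0.007634)/(2.597 − 0.2732) = 0.01051; intercept = 0.03205 − 0.01051×2.597 = 0.004763.
Vmax = 1/intercept = 210 nmol·min⁻¹; Km = slope × Vmax = 0.01051 × 210 = 2.21 nM.

2.21 nM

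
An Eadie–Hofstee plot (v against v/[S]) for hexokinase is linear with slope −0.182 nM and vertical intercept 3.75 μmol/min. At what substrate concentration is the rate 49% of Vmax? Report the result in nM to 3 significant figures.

The Eadie–Hofstee slope gives Km = 0.182 nM (slope = −Km).
v/Vmax = [S]/(Km+[S]) = 0.49 ⇒ [S] = Km·0.49/(1−0.49) = 0.182 × 0.9608 = 0.175 nM.

0.175 nM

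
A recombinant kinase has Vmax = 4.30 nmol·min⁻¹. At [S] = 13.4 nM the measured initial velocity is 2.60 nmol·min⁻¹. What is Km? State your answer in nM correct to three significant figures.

8.76 nM

v/Vmax = 2.60/4.30 = 0.6047 = [S]/(Km+[S]).
So Km + [S] = [S]/0.6047 = 22.16 nM, giving Km = 22.16 − 13.4 = 8.76 nM.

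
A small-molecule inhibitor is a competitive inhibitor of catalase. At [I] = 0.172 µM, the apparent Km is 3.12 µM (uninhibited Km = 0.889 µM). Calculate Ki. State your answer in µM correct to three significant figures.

Competitive: Km,app = α·Km with α = 1 + [I]/Ki.
α = Km,app/Km = 3.12/0.889 = 3.510.
Ki = [I]/(α − 1) = 0.172/2.510 = 0.0685 µM.

0.0685 µM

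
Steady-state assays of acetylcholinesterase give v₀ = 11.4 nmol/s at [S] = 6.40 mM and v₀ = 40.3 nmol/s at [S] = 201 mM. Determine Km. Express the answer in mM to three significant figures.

18.3 mM

From v = Vmax[S]/(Km+[S]), each point gives Vmax = v(Km+[S])/[S].
Equating: 11.4(Km+6.40)/6.40 = 40.3(Km+201)/201.
1.781·Km + 11.4 = 0.2005·Km + 40.3, so (1.781 − 0.2005)·Km = 40.3 − 11.4.
Km = 28.90/1.581 = 18.3 mM; then Vmax = 11.4(18.3+6.40)/6.40 = 44.0 nmol/s.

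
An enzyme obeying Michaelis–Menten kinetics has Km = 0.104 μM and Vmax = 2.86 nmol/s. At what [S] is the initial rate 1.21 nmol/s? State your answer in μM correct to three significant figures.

0.0763 μM

Rearranging v = Vmax[S]/(Km+[S]) gives [S] = Km·v/(Vmax − v).
[S] = 0.104 × 1.21 / (2.86 − 1.21) = 0.1258/1.650 = 0.0763 μM.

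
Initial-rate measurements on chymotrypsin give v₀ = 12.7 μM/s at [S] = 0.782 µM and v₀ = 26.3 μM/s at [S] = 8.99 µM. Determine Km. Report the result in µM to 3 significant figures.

1.02 µM

In reciprocal form, 1/v = (Km/Vmax)·(1/[S]) + 1/Vmax. The two points give (1/[S], 1/v) = (1.279, 0.07874) and (0.1112, 0.03802).
Slope = (0.07874 − 0.03802)/(1.279 − 0.1112) = 0.03487; intercept = 0.07874 − 0.03487×1.279 = 0.03414.
Vmax = 1/intercept = 29.3 μM/s; Km = slope × Vmax = 0.03487 × 29.3 = 1.02 µM.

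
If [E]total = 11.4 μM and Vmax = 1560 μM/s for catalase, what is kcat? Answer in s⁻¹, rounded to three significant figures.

kcat = Vmax/[E]total = 1560 μM/s / 11.4 μM = 137 s⁻¹.

137 s⁻¹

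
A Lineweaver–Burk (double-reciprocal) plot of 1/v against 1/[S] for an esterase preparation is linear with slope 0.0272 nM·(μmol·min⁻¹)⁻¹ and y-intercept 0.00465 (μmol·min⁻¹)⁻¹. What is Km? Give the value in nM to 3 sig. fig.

5.85 nM

y-intercept = 1/Vmax ⇒ Vmax = 215 μmol·min⁻¹; slope = Km/Vmax ⇒ Km = slope × Vmax.
Km = 0.0272 × 215 = 5.85 nM.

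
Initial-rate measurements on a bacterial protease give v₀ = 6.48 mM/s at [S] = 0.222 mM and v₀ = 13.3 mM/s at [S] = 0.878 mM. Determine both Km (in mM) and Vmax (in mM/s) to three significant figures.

Km = 0.486 mM; Vmax = 20.7 mM/s

In reciprocal form, 1/v = (Km/Vmax)·(1/[S]) + 1/Vmax. The two points give (1/[S], 1/v) = (4.505, 0.1543) and (1.139, 0.07519).
Slope = (0.1543 − 0.07519)/(4.505 − 1.139) = 0.02351; intercept = 0.1543 − 0.02351×4.505 = 0.04841.
Vmax = 1/intercept = 20.7 mM/s; Km = slope × Vmax = 0.02351 × 20.7 = 0.486 mM.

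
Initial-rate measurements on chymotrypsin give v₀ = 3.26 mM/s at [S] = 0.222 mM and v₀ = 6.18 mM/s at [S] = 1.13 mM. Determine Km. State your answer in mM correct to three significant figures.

0.317 mM

From v = Vmax[S]/(Km+[S]), each point gives Vmax = v(Km+[S])/[S].
Equating: 3.26(Km+0.222)/0.222 = 6.18(Km+1.13)/1.13.
14.68·Km + 3.26 = 5.469·Km + 6.18, so (14.68 − 5.469)·Km = 6.18 − 3.26.
Km = 2.920/9.216 = 0.317 mM; then Vmax = 3.26(0.317+0.222)/0.222 = 7.91 mM/s.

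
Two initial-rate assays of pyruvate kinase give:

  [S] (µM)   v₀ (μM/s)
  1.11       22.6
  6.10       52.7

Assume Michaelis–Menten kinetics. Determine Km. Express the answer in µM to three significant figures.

From v = Vmax[S]/(Km+[S]), each point gives Vmax = v(Km+[S])/[S].
Equating: 22.6(Km+1.11)/1.11 = 52.7(Km+6.10)/6.10.
20.36·Km + 22.6 = 8.639·Km + 52.7, so (20.36 − 8.639)·Km = 52.7 − 22.6.
Km = 30.10/11.72 = 2.57 µM; then Vmax = 22.6(2.57+1.11)/1.11 = 74.9 μM/s.

2.57 µM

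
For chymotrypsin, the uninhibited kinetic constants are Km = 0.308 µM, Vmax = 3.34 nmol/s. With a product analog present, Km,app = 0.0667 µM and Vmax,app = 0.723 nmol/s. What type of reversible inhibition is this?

uncompetitive

Both Km and Vmax decrease by the same factor (~4.62-fold) — characteristic of uncompetitive inhibition.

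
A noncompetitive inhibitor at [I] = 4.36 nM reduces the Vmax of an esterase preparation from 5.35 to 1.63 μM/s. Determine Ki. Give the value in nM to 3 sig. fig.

Noncompetitive: Vmax,app = Vmax/α with α = 1 + [I]/Ki.
α = Vmax/Vmax,app = 5.35/1.63 = 3.282.
Ki = [I]/(α − 1) = 4.36/2.282 = 1.91 nM.

1.91 nM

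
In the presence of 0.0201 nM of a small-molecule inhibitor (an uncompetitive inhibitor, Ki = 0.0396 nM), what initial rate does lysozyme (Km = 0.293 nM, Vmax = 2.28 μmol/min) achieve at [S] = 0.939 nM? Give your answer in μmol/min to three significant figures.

1.25 μmol/min

α = 1 + [I]/Ki = 1 + 0.0201/0.0396 = 1.508.
For an uncompetitive inhibitor, both parameters are divided by α, giving Vmax/α and Km/α: Km,app = 0.194 nM, Vmax,app = 1.51 μmol/min.
v = Vmax,app·[S]/(Km,app + [S]) = 1.51 × 0.939/(0.194 + 0.939) = 1.25 μmol/min.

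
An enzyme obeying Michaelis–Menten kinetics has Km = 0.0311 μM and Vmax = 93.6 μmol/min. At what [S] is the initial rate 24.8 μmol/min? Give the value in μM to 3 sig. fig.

0.0112 μM

Rearranging v = Vmax[S]/(Km+[S]) gives [S] = Km·v/(Vmax − v).
[S] = 0.0311 × 24.8 / (93.6 − 24.8) = 0.7713/68.80 = 0.0112 μM.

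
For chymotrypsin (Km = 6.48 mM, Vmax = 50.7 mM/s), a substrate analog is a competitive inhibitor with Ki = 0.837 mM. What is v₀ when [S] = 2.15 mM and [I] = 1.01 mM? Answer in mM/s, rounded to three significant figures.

6.63 mM/s

With α = 1 + [I]/Ki = 1 + 1.01/0.837 = 2.207, the competitive rate law is v = Vmax[S] / (αKm + [S]).
v = 50.7×2.15 / (2.207×6.48 + 2.15) = 109.0/16.45 = 6.63 mM/s.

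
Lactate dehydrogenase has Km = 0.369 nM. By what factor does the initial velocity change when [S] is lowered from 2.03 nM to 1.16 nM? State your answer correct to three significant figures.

0.897

The fractional saturations are [S]/(Km+[S]) = 2.03/2.399 = 0.8462 and 1.16/1.529 = 0.7587.
v₂/v₁ is just their ratio: 0.7587/0.8462 = 0.897.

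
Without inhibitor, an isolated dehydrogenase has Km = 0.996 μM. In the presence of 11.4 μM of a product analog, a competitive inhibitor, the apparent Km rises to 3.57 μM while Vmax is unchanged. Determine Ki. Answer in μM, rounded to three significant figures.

Competitive: Km,app = α·Km with α = 1 + [I]/Ki.
α = Km,app/Km = 3.57/0.996 = 3.584.
Ki = [I]/(α − 1) = 11.4/2.584 = 4.41 μM.

4.41 μM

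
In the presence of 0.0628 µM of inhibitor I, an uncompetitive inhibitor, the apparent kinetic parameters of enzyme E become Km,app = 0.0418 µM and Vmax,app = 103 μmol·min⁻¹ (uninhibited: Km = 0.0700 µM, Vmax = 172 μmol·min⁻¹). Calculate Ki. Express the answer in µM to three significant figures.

0.0937 µM

Uncompetitive: Vmax,app = Vmax/α (and Km,app = Km/α) with α = 1 + [I]/Ki.
α = Vmax/Vmax,app = 172/103 = 1.670.
Since α = 1 + [I]/Ki, [I]/Ki = 1.670 − 1 = 0.6699 and Ki = 0.0628/0.6699 = 0.0937 µM.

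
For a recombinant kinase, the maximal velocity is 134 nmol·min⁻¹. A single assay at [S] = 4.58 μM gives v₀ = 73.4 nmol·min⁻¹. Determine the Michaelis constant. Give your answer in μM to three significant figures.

3.78 μM

From v = Vmax[S]/(Km+[S]), Km = [S](Vmax − v)/v.
Km = 4.58 × (134 − 73.4) / 73.4 = 277.5/73.4 = 3.78 μM.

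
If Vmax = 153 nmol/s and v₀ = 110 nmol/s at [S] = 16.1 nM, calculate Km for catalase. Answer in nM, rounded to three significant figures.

From v = Vmax[S]/(Km+[S]), Km = [S](Vmax − v)/v.
Km = 16.1 × (153 − 110) / 110 = 692.3/110 = 6.29 nM.

6.29 nM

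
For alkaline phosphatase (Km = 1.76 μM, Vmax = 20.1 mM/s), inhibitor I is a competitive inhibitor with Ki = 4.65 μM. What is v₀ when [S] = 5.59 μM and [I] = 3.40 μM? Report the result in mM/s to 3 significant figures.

α = 1 + [I]/Ki = 1 + 3.40/4.65 = 1.731.
For a competitive inhibitor, Vmax is unchanged and the apparent Km becomes α·Km: Km,app = 3.05 μM, Vmax,app = 20.1 mM/s.
v = Vmax,app·[S]/(Km,app + [S]) = 20.1 × 5.59/(3.05 + 5.59) = 13.0 mM/s.

13.0 mM/s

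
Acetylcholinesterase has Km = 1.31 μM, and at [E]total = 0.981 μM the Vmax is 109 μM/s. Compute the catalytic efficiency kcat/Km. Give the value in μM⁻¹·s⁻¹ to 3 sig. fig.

kcat = Vmax/[E]total = 109/0.981 = 111 s⁻¹.
kcat/Km = 111/1.31 = 84.8 μM⁻¹·s⁻¹.

84.8 μM⁻¹·s⁻¹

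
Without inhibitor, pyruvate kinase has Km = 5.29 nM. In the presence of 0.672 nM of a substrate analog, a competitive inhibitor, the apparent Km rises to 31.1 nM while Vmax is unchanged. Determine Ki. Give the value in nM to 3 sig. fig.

0.138 nM

Competitive: Km,app = α·Km with α = 1 + [I]/Ki.
α = Km,app/Km = 31.1/5.29 = 5.879.
Ki = [I]/(α − 1) = 0.672/4.879 = 0.138 nM.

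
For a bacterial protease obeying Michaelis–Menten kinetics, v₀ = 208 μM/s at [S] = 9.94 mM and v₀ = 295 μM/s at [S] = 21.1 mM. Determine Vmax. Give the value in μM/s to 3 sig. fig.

470 μM/s

From v = Vmax[S]/(Km+[S]), each point gives Vmax = v(Km+[S])/[S].
Equating: 208(Km+9.94)/9.94 = 295(Km+21.1)/21.1.
20.93·Km + 208 = 13.98·Km + 295, so (20.93 − 13.98)·Km = 295 − 208.
Km = 87.00/6.945 = 12.5 mM; then Vmax = 208(12.5+9.94)/9.94 = 470 μM/s.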